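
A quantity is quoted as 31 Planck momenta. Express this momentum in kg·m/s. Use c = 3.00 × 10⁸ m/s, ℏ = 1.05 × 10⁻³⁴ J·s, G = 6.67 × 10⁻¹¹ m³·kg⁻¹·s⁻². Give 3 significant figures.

One Planck momentum: p_P = √(ℏc³/G) = 6.52 kg·m/s.
31 × 6.52 kg·m/s = 202 kg·m/s

202 kg·m/s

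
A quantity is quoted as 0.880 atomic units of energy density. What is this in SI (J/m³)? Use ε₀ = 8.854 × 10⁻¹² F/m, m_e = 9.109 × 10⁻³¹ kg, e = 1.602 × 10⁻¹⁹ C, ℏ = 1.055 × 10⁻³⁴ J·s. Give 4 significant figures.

One atomic unit of energy density: u_au = E_h/a₀³ = m_e⁴e¹⁰/((4πε₀)⁵ℏ⁸) = 2.929 × 10¹³ J/m³.
0.880 × 2.929 × 10¹³ J/m³ = 2.578 × 10¹³ J/m³

2.578 × 10¹³ J/m³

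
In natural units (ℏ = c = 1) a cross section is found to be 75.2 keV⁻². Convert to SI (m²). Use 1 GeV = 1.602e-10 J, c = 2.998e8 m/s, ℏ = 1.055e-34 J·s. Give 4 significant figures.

2.931e-18 m²

Area is [L]² = [E]⁻²·(ℏc)²; restore (ℏc)².
1 GeV⁻² → (ℏc)² × (1 GeV in J)⁻² = 3.898e-32 m².
Convert the energy scale: 75.2 keV⁻² = 7.52e13 GeV⁻².
Result: 7.52e13 × 3.898e-32 = 2.931e-18 m².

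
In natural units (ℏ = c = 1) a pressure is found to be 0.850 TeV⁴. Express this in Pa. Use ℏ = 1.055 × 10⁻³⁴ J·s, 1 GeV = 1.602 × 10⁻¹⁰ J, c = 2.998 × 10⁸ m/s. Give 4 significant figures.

1.769 × 10⁴⁹ Pa

Pressure is [E]/[L]³ = [E]⁴/(ℏc)³.
1 GeV⁴ → 1/(ℏc)³ × (1 GeV in J)⁴ = 2.082 × 10³⁷ Pa.
Convert the energy scale: 0.850 TeV⁴ = 8.50 × 10¹¹ GeV⁴.
Result: 8.50 × 10¹¹ × 2.082 × 10³⁷ = 1.769 × 10⁴⁹ Pa.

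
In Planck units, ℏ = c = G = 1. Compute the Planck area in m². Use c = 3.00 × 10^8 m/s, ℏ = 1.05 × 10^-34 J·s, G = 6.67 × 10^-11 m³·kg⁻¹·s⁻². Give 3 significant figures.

From ℏ = c = G = 1 the area scale is A_P = ℏG/c³.
  = 7.00 × 10^-45 / 2.70 × 10^25
  = 2.59 × 10^-70 m²

2.59 × 10^-70 m²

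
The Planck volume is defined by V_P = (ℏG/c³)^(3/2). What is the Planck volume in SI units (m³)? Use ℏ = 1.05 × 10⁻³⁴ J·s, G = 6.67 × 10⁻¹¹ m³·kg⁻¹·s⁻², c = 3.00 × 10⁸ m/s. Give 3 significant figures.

V_P = (ℏG/c³)^(3/2)
  = √(1.75 × 10⁻²⁰⁹)
  = 4.18 × 10⁻¹⁰⁵ m³

4.18 × 10⁻¹⁰⁵ m³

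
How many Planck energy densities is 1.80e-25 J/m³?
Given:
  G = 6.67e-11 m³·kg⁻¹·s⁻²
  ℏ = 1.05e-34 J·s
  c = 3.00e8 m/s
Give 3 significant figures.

3.84e-139

Planck energy density: u_P = c⁷/(ℏG²) = 4.68e113 J/m³.
1.80e-25 / 4.68e113 = 3.84e-139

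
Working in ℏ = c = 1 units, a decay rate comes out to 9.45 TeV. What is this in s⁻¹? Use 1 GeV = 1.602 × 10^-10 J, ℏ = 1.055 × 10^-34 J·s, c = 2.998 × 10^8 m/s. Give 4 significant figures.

A rate is [E]/ℏ; divide by ℏ.
1 GeV → 1/ℏ × (1 GeV in J) = 1.518 × 10^24 s⁻¹.
Convert the energy scale: 9.45 TeV = 9.45 × 10^3 GeV.
Result: 9.45 × 10^3 × 1.518 × 10^24 = 1.435 × 10^28 s⁻¹.

1.435 × 10^28 s⁻¹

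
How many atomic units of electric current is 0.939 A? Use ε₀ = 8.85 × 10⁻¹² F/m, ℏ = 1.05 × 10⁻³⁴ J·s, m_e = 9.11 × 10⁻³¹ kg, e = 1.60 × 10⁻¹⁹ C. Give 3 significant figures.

141

atomic unit of electric current: I_au = e E_h/ℏ = m_e e⁵/((4πε₀)²ℏ³) = 6.67 × 10⁻³ A.
0.939 / 6.67 × 10⁻³ = 141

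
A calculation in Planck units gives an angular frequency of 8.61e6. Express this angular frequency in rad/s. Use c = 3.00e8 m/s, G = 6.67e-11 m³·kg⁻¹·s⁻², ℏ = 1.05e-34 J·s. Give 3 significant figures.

One Planck angular frequency: ω_P = √(c⁵/(ℏG)) = 1.86e43 rad/s.
8.61e6 × 1.86e43 rad/s = 1.60e50 rad/s

1.60e50 rad/s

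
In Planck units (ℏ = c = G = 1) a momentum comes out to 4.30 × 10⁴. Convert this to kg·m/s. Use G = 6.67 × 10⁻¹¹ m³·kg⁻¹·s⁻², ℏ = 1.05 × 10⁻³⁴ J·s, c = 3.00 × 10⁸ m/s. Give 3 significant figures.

2.80 × 10⁵ kg·m/s

One Planck momentum: p_P = √(ℏc³/G) = 6.52 kg·m/s.
4.30 × 10⁴ × 6.52 kg·m/s = 2.80 × 10⁵ kg·m/s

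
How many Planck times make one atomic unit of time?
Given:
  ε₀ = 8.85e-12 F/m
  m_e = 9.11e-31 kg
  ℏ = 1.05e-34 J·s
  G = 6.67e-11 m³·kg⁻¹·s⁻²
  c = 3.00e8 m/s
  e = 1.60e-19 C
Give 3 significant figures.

4.47e26

atomic unit of time: τ_au = (4πε₀)²ℏ³/(m_e e⁴) = 2.40e-17 s
Planck time: t_P = √(ℏG/c⁵) = 5.37e-44 s
ratio = 2.40e-17 / 5.37e-44 = 4.47e26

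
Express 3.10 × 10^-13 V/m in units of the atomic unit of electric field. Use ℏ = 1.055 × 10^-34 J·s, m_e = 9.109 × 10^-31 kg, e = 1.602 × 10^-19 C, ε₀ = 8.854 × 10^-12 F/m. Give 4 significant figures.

6.042 × 10^-25

atomic unit of electric field: E_au = E_h/(e a₀) = m_e²e⁵/((4πε₀)³ℏ⁴) = 5.131 × 10^11 V/m.
3.10 × 10^-13 / 5.131 × 10^11 = 6.042 × 10^-25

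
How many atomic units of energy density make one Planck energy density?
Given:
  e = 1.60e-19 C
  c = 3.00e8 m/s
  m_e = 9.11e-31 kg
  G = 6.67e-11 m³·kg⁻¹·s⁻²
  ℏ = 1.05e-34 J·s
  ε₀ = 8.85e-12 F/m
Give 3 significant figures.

1.55e100

Planck energy density: u_P = c⁷/(ℏG²) = 4.68e113 J/m³
atomic unit of energy density: u_au = E_h/a₀³ = m_e⁴e¹⁰/((4πε₀)⁵ℏ⁸) = 3.01e13 J/m³
ratio = 4.68e113 / 3.01e13 = 1.55e100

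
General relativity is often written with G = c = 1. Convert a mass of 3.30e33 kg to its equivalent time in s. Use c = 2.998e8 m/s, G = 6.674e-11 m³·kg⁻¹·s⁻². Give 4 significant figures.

Mass → time via G/c³.
3.30e33 kg × (G/c³) = 8.173e-3 s

8.173e-3 s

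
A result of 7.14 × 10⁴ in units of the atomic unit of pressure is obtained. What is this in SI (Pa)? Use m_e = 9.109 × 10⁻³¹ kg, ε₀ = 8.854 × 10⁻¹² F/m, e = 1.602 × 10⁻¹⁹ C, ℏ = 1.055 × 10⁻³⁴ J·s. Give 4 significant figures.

One atomic unit of pressure: P_au = E_h/a₀³ = m_e⁴e¹⁰/((4πε₀)⁵ℏ⁸) = 2.929 × 10¹³ Pa.
7.14 × 10⁴ × 2.929 × 10¹³ Pa = 2.091 × 10¹⁸ Pa

2.091 × 10¹⁸ Pa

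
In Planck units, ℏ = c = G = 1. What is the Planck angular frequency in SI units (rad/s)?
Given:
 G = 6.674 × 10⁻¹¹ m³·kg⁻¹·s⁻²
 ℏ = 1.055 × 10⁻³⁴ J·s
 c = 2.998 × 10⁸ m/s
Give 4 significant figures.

Dimensional analysis gives ω_P = √(c⁵/(ℏG)).
  = √(3.440 × 10⁸⁶)
  = 1.855 × 10⁴³ rad/s

1.855 × 10⁴³ rad/s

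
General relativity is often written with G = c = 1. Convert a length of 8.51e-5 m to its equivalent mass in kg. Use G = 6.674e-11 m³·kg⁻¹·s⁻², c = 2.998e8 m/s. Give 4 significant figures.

1.146e23 kg

Length → mass via c²/G.
8.51e-5 m × (c²/G) = 1.146e23 kg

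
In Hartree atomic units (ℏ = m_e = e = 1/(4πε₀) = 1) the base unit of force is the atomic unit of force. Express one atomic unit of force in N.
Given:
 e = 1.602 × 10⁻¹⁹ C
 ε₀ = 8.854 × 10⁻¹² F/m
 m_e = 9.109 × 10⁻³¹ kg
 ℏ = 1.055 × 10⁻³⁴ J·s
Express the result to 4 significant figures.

8.220 × 10⁻⁸ N

F_au = E_h/a₀ = m_e²e⁶/((4πε₀)³ℏ⁴)
E_h = 4.354 × 10⁻¹⁸ J
a₀ = 5.297 × 10⁻¹¹ m
E_h/a₀ = 8.220 × 10⁻⁸ N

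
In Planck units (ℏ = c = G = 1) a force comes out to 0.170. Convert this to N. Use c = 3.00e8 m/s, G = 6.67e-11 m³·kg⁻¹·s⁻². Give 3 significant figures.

2.06e43 N

One Planck force: F_P = c⁴/G = 1.21e44 N.
0.170 × 1.21e44 N = 2.06e43 N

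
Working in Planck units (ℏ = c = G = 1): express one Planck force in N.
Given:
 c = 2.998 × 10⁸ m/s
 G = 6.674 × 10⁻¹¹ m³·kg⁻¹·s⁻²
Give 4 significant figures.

1.210 × 10⁴⁴ N

Dimensional analysis gives F_P = c⁴/G.
  = 8.078 × 10³³ / 6.674 × 10⁻¹¹
  = 1.210 × 10⁴⁴ N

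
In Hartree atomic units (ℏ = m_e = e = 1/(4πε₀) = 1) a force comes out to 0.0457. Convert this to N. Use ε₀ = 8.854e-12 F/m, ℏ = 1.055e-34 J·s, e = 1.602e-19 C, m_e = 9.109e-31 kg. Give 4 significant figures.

3.756e-9 N

One atomic unit of force: F_au = E_h/a₀ = m_e²e⁶/((4πε₀)³ℏ⁴) = 8.220e-8 N.
0.0457 × 8.220e-8 N = 3.756e-9 N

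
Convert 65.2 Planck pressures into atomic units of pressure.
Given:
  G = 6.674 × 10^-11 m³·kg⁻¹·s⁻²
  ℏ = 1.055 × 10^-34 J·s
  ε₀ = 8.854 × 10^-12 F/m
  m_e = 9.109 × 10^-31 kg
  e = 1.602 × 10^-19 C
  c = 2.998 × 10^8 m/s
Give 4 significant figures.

Planck pressure: p_P = c⁷/(ℏG²) = 4.632 × 10^113 Pa
atomic unit of pressure: P_au = E_h/a₀³ = m_e⁴e¹⁰/((4πε₀)⁵ℏ⁸) = 2.929 × 10^13 Pa
65.2 × 4.632 × 10^113 / 2.929 × 10^13 = 1.031 × 10^102

1.031 × 10^102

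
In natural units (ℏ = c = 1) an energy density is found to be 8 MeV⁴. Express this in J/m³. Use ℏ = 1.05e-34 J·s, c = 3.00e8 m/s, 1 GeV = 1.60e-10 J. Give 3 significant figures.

[E]/[L]³ = [E]⁴/(ℏc)³; restore (ℏc)⁻³.
1 GeV⁴ → 1/(ℏc)³ × (1 GeV in J)⁴ = 2.10e37 J/m³.
Convert the energy scale: 8 MeV⁴ = 8.00e-12 GeV⁴.
Result: 8.00e-12 × 2.10e37 = 1.68e26 J/m³.

1.68e26 J/m³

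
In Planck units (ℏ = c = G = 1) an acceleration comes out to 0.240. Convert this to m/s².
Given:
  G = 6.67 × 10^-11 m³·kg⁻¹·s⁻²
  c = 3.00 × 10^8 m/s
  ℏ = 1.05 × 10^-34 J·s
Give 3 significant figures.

1.34 × 10^51 m/s²

One Planck acceleration: a_P = √(c⁷/(ℏG)) = 5.59 × 10^51 m/s².
0.240 × 5.59 × 10^51 m/s² = 1.34 × 10^51 m/s²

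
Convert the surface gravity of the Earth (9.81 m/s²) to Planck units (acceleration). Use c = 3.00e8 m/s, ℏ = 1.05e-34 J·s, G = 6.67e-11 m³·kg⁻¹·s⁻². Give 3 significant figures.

1.76e-51

Planck acceleration: a_P = √(c⁷/(ℏG)) = 5.59e51 m/s².
9.81 / 5.59e51 = 1.76e-51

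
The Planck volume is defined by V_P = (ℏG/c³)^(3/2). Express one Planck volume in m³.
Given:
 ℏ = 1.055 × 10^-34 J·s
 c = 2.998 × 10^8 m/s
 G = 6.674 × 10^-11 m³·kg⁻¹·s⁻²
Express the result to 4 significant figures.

4.224 × 10^-105 m³

V_P = (ℏG/c³)^(3/2)
  = √(1.784 × 10^-209)
  = 4.224 × 10^-105 m³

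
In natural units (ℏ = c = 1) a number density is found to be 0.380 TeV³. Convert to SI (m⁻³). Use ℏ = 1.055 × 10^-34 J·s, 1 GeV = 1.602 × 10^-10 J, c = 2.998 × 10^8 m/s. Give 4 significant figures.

4.938 × 10^55 m⁻³

Number density is [L]⁻³ = [E]³/(ℏc)³.
1 GeV³ → 1/(ℏc)³ × (1 GeV in J)³ = 1.299 × 10^47 m⁻³.
Convert the energy scale: 0.380 TeV³ = 3.80 × 10^8 GeV³.
Result: 3.80 × 10^8 × 1.299 × 10^47 = 4.938 × 10^55 m⁻³.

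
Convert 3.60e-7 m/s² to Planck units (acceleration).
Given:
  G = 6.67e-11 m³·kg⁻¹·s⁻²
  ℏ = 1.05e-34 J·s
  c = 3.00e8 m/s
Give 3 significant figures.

Planck acceleration: a_P = √(c⁷/(ℏG)) = 5.59e51 m/s².
3.60e-7 / 5.59e51 = 6.44e-59

6.44e-59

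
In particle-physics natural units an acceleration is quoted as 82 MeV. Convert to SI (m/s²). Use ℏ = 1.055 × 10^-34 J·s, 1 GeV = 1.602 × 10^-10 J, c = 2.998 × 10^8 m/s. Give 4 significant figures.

3.733 × 10^31 m/s²

Acceleration is [L]/[T]² = c·[E]/ℏ.
1 GeV → c/ℏ × (1 GeV in J) = 4.552 × 10^32 m/s².
Convert the energy scale: 82 MeV = 0.0820 GeV.
Result: 0.0820 × 4.552 × 10^32 = 3.733 × 10^31 m/s².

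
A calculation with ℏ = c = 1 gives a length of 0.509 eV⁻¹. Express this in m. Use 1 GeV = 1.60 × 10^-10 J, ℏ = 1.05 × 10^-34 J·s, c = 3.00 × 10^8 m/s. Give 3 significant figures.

A length is [E]⁻¹ in ℏ=c=1; restore one factor of ℏc.
1 GeV⁻¹ → ℏc × (1 GeV in J)⁻¹ = 1.97 × 10^-16 m.
Convert the energy scale: 0.509 eV⁻¹ = 5.09 × 10^8 GeV⁻¹.
Result: 5.09 × 10^8 × 1.97 × 10^-16 = 1.00 × 10^-7 m.

1.00 × 10^-7 m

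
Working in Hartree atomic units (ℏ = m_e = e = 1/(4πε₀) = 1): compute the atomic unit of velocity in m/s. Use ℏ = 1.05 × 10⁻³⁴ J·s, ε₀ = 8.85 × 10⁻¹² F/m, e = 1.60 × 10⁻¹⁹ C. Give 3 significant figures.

Dimensional analysis gives v_au = e²/(4πε₀ℏ).
  = 2.56 × 10⁻³⁸ / 1.17 × 10⁻⁴⁴
  = 2.19 × 10⁶ m/s

2.19 × 10⁶ m/s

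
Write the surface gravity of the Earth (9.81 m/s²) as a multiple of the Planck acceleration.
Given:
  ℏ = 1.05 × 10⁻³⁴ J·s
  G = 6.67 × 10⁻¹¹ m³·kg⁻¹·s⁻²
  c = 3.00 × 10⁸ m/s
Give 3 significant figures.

Planck acceleration: a_P = √(c⁷/(ℏG)) = 5.59 × 10⁵¹ m/s².
9.81 / 5.59 × 10⁵¹ = 1.76 × 10⁻⁵¹

1.76 × 10⁻⁵¹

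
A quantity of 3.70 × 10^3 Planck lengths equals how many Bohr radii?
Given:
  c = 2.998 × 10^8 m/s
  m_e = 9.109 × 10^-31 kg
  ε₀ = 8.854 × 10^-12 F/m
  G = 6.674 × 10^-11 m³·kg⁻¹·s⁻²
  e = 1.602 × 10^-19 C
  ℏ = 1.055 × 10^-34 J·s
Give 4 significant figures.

1.129 × 10^-21

Planck length: ℓ_P = √(ℏG/c³) = 1.616 × 10^-35 m
Bohr radius: a₀ = 4πε₀ℏ²/(m_e e²) = 5.297 × 10^-11 m
3.70 × 10^3 × 1.616 × 10^-35 / 5.297 × 10^-11 = 1.129 × 10^-21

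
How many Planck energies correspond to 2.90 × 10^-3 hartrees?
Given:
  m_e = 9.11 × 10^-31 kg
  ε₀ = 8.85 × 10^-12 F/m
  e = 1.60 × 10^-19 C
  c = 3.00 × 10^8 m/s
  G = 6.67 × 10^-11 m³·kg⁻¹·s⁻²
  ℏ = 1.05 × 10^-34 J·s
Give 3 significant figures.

hartree: E_h = m_e e⁴/(4πε₀ℏ)² = 4.38 × 10^-18 J
Planck energy: E_P = √(ℏc⁵/G) = 1.96 × 10^9 J
2.90 × 10^-3 × 4.38 × 10^-18 / 1.96 × 10^9 = 6.49 × 10^-30

6.49 × 10^-30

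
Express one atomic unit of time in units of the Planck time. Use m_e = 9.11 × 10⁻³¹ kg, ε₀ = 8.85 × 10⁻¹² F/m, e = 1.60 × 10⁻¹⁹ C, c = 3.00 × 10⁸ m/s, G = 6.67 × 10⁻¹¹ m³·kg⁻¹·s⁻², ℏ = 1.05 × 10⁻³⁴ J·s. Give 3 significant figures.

atomic unit of time: τ_au = (4πε₀)²ℏ³/(m_e e⁴) = 2.40 × 10⁻¹⁷ s
Planck time: t_P = √(ℏG/c⁵) = 5.37 × 10⁻⁴⁴ s
ratio = 2.40 × 10⁻¹⁷ / 5.37 × 10⁻⁴⁴ = 4.47 × 10²⁶

4.47 × 10²⁶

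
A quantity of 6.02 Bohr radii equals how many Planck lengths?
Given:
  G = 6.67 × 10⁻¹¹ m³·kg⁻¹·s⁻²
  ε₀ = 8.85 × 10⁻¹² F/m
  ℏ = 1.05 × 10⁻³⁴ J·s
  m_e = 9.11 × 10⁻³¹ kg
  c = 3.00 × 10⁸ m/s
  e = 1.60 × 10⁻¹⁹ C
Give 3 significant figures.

1.97 × 10²⁵

Bohr radius: a₀ = 4πε₀ℏ²/(m_e e²) = 5.26 × 10⁻¹¹ m
Planck length: ℓ_P = √(ℏG/c³) = 1.61 × 10⁻³⁵ m
6.02 × 5.26 × 10⁻¹¹ / 1.61 × 10⁻³⁵ = 1.97 × 10²⁵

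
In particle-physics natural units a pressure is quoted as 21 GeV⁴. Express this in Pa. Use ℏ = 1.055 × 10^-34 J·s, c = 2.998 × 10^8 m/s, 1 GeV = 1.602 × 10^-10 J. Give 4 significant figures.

Pressure is [E]/[L]³ = [E]⁴/(ℏc)³.
1 GeV⁴ → 1/(ℏc)³ × (1 GeV in J)⁴ = 2.082 × 10^37 Pa.
Result: 21 × 2.082 × 10^37 = 4.371 × 10^38 Pa.

4.371 × 10^38 Pa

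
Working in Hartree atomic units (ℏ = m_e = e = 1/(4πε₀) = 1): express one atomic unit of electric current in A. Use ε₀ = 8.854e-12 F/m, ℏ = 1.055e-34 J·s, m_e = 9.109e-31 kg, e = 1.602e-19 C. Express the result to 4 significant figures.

6.612e-3 A

Dimensional analysis gives I_au = e E_h/ℏ = m_e e⁵/((4πε₀)²ℏ³).
E_h = 4.354e-18 J
e·E_h/ℏ = 6.612e-3 A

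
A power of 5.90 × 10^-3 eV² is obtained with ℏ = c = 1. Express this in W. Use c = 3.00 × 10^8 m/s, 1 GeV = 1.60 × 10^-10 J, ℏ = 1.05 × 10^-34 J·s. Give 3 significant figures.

Power is [E]/[T] = [E]²/ℏ.
1 GeV² → 1/ℏ × (1 GeV in J)² = 2.44 × 10^14 W.
Convert the energy scale: 5.90 × 10^-3 eV² = 5.90 × 10^-21 GeV².
Result: 5.90 × 10^-21 × 2.44 × 10^14 = 1.44 × 10^-6 W.

1.44 × 10^-6 W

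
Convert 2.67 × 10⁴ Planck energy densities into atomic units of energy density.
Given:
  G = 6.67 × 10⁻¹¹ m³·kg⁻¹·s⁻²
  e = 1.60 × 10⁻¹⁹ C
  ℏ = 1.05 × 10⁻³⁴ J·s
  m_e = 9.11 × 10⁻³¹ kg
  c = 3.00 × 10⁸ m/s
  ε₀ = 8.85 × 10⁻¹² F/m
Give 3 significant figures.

4.15 × 10¹⁰⁴

Planck energy density: u_P = c⁷/(ℏG²) = 4.68 × 10¹¹³ J/m³
atomic unit of energy density: u_au = E_h/a₀³ = m_e⁴e¹⁰/((4πε₀)⁵ℏ⁸) = 3.01 × 10¹³ J/m³
2.67 × 10⁴ × 4.68 × 10¹¹³ / 3.01 × 10¹³ = 4.15 × 10¹⁰⁴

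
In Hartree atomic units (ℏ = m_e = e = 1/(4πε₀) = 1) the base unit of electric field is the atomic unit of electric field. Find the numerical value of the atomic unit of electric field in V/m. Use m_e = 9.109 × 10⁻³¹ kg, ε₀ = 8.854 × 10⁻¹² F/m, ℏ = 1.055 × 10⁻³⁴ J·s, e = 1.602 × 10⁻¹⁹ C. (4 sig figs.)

E_au = E_h/(e a₀) = m_e²e⁵/((4πε₀)³ℏ⁴)
E_h = 4.354 × 10⁻¹⁸ J
a₀ = 5.297 × 10⁻¹¹ m
E_h/(e·a₀) = 5.131 × 10¹¹ V/m

5.131 × 10¹¹ V/m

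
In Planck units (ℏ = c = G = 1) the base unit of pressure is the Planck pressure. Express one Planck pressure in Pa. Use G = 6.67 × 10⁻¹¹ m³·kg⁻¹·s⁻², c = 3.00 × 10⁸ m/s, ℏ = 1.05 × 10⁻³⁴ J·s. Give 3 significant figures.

p_P = c⁷/(ℏG²)
  = 2.19 × 10⁵⁹ / 4.67 × 10⁻⁵⁵
  = 4.68 × 10¹¹³ Pa

4.68 × 10¹¹³ Pa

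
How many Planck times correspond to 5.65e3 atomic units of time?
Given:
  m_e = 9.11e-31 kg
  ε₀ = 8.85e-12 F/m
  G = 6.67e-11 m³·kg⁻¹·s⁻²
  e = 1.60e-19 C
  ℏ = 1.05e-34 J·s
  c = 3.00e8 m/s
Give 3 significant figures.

2.52e30

atomic unit of time: τ_au = (4πε₀)²ℏ³/(m_e e⁴) = 2.40e-17 s
Planck time: t_P = √(ℏG/c⁵) = 5.37e-44 s
5.65e3 × 2.40e-17 / 5.37e-44 = 2.52e30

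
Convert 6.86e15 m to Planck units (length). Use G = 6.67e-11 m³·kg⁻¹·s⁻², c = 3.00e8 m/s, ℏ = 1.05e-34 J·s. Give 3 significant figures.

Planck length: ℓ_P = √(ℏG/c³) = 1.61e-35 m.
6.86e15 / 1.61e-35 = 4.26e50

4.26e50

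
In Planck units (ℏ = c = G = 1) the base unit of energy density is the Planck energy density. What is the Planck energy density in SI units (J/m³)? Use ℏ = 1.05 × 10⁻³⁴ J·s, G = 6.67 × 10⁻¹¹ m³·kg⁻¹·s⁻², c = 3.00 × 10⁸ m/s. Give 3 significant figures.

u_P = c⁷/(ℏG²)
  = 2.19 × 10⁵⁹ / 4.67 × 10⁻⁵⁵
  = 4.68 × 10¹¹³ J/m³

4.68 × 10¹¹³ J/m³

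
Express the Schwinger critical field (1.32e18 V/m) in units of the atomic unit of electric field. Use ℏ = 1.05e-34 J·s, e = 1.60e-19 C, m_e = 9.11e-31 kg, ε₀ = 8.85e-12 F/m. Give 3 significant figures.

atomic unit of electric field: E_au = E_h/(e a₀) = m_e²e⁵/((4πε₀)³ℏ⁴) = 5.20e11 V/m.
1.32e18 / 5.20e11 = 2.54e6

2.54e6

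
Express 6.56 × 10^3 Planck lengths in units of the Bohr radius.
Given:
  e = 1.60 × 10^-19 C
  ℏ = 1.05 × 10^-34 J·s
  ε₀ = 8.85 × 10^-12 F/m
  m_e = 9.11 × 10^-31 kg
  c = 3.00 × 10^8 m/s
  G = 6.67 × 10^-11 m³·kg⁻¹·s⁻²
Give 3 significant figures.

Planck length: ℓ_P = √(ℏG/c³) = 1.61 × 10^-35 m
Bohr radius: a₀ = 4πε₀ℏ²/(m_e e²) = 5.26 × 10^-11 m
6.56 × 10^3 × 1.61 × 10^-35 / 5.26 × 10^-11 = 2.01 × 10^-21

2.01 × 10^-21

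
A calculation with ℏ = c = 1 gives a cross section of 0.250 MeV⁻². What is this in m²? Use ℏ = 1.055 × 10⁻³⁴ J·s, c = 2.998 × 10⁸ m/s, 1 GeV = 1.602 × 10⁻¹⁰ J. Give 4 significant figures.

9.745 × 10⁻²⁷ m²

Area is [L]² = [E]⁻²·(ℏc)²; restore (ℏc)².
1 GeV⁻² → (ℏc)² × (1 GeV in J)⁻² = 3.898 × 10⁻³² m².
Convert the energy scale: 0.250 MeV⁻² = 2.50 × 10⁵ GeV⁻².
Result: 2.50 × 10⁵ × 3.898 × 10⁻³² = 9.745 × 10⁻²⁷ m².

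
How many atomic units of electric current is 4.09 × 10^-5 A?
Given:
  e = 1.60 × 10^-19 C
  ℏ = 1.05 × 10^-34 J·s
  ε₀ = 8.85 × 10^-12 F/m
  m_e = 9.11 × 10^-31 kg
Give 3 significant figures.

atomic unit of electric current: I_au = e E_h/ℏ = m_e e⁵/((4πε₀)²ℏ³) = 6.67 × 10^-3 A.
4.09 × 10^-5 / 6.67 × 10^-3 = 6.13 × 10^-3

6.13 × 10^-3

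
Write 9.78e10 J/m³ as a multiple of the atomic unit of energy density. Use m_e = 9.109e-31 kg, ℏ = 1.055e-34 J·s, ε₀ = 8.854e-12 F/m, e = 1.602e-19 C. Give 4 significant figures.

3.339e-3

atomic unit of energy density: u_au = E_h/a₀³ = m_e⁴e¹⁰/((4πε₀)⁵ℏ⁸) = 2.929e13 J/m³.
9.78e10 / 2.929e13 = 3.339e-3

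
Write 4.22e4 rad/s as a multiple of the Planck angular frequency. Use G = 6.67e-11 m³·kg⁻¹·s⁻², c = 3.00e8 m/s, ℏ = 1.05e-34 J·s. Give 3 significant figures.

2.27e-39

Planck angular frequency: ω_P = √(c⁵/(ℏG)) = 1.86e43 rad/s.
4.22e4 / 1.86e43 = 2.27e-39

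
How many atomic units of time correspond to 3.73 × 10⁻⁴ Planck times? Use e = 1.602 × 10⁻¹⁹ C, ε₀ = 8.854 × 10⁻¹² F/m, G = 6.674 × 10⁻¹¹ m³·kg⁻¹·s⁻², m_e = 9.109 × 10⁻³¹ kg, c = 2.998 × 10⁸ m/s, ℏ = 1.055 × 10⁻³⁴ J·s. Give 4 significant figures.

8.301 × 10⁻³¹

Planck time: t_P = √(ℏG/c⁵) = 5.392 × 10⁻⁴⁴ s
atomic unit of time: τ_au = (4πε₀)²ℏ³/(m_e e⁴) = 2.423 × 10⁻¹⁷ s
3.73 × 10⁻⁴ × 5.392 × 10⁻⁴⁴ / 2.423 × 10⁻¹⁷ = 8.301 × 10⁻³¹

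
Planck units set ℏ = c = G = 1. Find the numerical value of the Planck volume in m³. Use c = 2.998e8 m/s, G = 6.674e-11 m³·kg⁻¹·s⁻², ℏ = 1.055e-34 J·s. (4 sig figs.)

4.224e-105 m³

The unique combination of the constants set to 1 with dimensions of volume is V_P = (ℏG/c³)^(3/2).
  = √(1.784e-209)
  = 4.224e-105 m³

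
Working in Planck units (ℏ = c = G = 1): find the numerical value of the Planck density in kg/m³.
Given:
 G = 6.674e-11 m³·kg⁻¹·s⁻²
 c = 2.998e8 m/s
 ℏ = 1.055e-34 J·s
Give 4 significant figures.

Dimensional analysis gives ρ_P = c⁵/(ℏG²).
  = 2.422e42 / 4.699e-55
  = 5.154e96 kg/m³

5.154e96 kg/m³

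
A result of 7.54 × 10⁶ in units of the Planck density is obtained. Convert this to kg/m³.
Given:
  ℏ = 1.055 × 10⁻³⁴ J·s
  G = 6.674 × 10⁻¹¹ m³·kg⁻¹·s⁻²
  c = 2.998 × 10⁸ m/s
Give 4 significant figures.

One Planck density: ρ_P = c⁵/(ℏG²) = 5.154 × 10⁹⁶ kg/m³.
7.54 × 10⁶ × 5.154 × 10⁹⁶ kg/m³ = 3.886 × 10¹⁰³ kg/m³

3.886 × 10¹⁰³ kg/m³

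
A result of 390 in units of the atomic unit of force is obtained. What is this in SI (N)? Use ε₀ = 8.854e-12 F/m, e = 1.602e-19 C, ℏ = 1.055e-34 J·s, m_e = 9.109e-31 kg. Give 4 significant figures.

One atomic unit of force: F_au = E_h/a₀ = m_e²e⁶/((4πε₀)³ℏ⁴) = 8.220e-8 N.
390 × 8.220e-8 N = 3.206e-5 N

3.206e-5 N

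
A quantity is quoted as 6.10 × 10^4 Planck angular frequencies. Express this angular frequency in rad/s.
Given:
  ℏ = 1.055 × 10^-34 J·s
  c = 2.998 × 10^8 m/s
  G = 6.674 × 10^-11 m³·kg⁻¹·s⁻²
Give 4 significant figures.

One Planck angular frequency: ω_P = √(c⁵/(ℏG)) = 1.855 × 10^43 rad/s.
6.10 × 10^4 × 1.855 × 10^43 rad/s = 1.131 × 10^48 rad/s

1.131 × 10^48 rad/s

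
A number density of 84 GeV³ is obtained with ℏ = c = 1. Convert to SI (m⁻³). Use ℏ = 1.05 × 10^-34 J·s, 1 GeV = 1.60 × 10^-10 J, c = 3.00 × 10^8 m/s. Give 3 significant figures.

1.10 × 10^49 m⁻³

Number density is [L]⁻³ = [E]³/(ℏc)³.
1 GeV³ → 1/(ℏc)³ × (1 GeV in J)³ = 1.31 × 10^47 m⁻³.
Result: 84 × 1.31 × 10^47 = 1.10 × 10^49 m⁻³.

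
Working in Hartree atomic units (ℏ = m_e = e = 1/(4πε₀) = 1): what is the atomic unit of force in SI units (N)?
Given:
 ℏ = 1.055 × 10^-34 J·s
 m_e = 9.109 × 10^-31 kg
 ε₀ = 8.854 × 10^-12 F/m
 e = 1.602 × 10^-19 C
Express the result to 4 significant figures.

The unique combination of the constants set to 1 with dimensions of force is F_au = E_h/a₀ = m_e²e⁶/((4πε₀)³ℏ⁴).
E_h = 4.354 × 10^-18 J
a₀ = 5.297 × 10^-11 m
E_h/a₀ = 8.220 × 10^-8 N

8.220 × 10^-8 N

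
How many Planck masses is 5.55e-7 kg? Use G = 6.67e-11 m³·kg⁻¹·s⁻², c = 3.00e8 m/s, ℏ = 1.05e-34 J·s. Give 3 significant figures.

25.5

Planck mass: m_P = √(ℏc/G) = 2.17e-8 kg.
5.55e-7 / 2.17e-8 = 25.5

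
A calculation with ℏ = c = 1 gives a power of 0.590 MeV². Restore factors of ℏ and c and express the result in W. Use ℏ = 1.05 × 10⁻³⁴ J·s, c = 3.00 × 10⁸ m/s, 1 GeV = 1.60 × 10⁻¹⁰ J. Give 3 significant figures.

1.44 × 10⁸ W

Power is [E]/[T] = [E]²/ℏ.
1 GeV² → 1/ℏ × (1 GeV in J)² = 2.44 × 10¹⁴ W.
Convert the energy scale: 0.590 MeV² = 5.90 × 10⁻⁷ GeV².
Result: 5.90 × 10⁻⁷ × 2.44 × 10¹⁴ = 1.44 × 10⁸ W.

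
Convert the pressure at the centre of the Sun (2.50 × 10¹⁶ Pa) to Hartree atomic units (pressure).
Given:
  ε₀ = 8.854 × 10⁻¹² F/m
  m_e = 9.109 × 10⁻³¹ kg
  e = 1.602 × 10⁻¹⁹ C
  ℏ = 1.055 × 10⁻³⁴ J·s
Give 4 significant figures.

853.5

atomic unit of pressure: P_au = E_h/a₀³ = m_e⁴e¹⁰/((4πε₀)⁵ℏ⁸) = 2.929 × 10¹³ Pa.
2.50 × 10¹⁶ / 2.929 × 10¹³ = 853.5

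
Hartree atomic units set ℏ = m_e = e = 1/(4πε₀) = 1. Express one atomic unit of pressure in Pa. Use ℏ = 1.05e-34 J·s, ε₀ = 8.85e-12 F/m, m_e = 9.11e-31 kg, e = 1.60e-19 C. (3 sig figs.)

3.01e13 Pa

Dimensional analysis gives P_au = E_h/a₀³ = m_e⁴e¹⁰/((4πε₀)⁵ℏ⁸).
E_h = 4.38e-18 J
a₀ = 5.26e-11 m
E_h/a₀³ = 3.01e13 Pa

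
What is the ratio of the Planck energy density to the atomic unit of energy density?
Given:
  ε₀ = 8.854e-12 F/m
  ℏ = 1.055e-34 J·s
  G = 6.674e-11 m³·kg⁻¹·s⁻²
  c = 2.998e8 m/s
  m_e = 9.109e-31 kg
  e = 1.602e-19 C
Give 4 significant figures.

Planck energy density: u_P = c⁷/(ℏG²) = 4.632e113 J/m³
atomic unit of energy density: u_au = E_h/a₀³ = m_e⁴e¹⁰/((4πε₀)⁵ℏ⁸) = 2.929e13 J/m³
ratio = 4.632e113 / 2.929e13 = 1.581e100

1.581e100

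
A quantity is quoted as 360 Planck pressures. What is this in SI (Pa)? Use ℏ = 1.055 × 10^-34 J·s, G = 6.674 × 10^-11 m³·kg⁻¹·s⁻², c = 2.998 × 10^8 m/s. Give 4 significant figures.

1.668 × 10^116 Pa

One Planck pressure: p_P = c⁷/(ℏG²) = 4.632 × 10^113 Pa.
360 × 4.632 × 10^113 Pa = 1.668 × 10^116 Pa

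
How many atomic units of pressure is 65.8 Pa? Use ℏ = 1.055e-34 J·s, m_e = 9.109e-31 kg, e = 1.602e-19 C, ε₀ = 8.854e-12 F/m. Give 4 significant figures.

atomic unit of pressure: P_au = E_h/a₀³ = m_e⁴e¹⁰/((4πε₀)⁵ℏ⁸) = 2.929e13 Pa.
65.8 / 2.929e13 = 2.246e-12

2.246e-12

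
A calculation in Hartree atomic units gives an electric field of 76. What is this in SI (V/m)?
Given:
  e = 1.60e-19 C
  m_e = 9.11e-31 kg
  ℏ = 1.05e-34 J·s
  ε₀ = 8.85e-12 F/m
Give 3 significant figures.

One atomic unit of electric field: E_au = E_h/(e a₀) = m_e²e⁵/((4πε₀)³ℏ⁴) = 5.20e11 V/m.
76 × 5.20e11 V/m = 3.96e13 V/m

3.96e13 V/m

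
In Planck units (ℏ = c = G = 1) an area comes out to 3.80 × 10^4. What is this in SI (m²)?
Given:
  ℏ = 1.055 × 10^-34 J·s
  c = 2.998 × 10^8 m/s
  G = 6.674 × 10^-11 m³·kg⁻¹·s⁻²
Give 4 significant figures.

9.929 × 10^-66 m²

One Planck area: A_P = ℏG/c³ = 2.613 × 10^-70 m².
3.80 × 10^4 × 2.613 × 10^-70 m² = 9.929 × 10^-66 m²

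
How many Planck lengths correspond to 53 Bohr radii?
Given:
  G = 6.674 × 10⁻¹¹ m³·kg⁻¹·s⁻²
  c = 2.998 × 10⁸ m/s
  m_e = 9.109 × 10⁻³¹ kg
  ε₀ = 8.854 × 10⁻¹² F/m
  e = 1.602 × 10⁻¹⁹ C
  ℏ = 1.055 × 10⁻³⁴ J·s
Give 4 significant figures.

Bohr radius: a₀ = 4πε₀ℏ²/(m_e e²) = 5.297 × 10⁻¹¹ m
Planck length: ℓ_P = √(ℏG/c³) = 1.616 × 10⁻³⁵ m
53 × 5.297 × 10⁻¹¹ / 1.616 × 10⁻³⁵ = 1.737 × 10²⁶

1.737 × 10²⁶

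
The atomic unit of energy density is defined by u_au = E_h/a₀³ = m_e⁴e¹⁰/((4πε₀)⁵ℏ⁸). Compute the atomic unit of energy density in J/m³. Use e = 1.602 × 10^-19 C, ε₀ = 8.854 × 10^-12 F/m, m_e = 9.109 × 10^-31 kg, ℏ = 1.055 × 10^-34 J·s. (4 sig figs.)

2.929 × 10^13 J/m³

u_au = E_h/a₀³ = m_e⁴e¹⁰/((4πε₀)⁵ℏ⁸)
E_h = 4.354 × 10^-18 J
a₀ = 5.297 × 10^-11 m
E_h/a₀³ = 2.929 × 10^13 J/m³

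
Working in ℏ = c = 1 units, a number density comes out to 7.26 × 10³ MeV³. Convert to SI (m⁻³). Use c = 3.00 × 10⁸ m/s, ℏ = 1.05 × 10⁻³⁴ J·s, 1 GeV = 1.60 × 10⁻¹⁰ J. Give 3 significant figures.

Number density is [L]⁻³ = [E]³/(ℏc)³.
1 GeV³ → 1/(ℏc)³ × (1 GeV in J)³ = 1.31 × 10⁴⁷ m⁻³.
Convert the energy scale: 7.26 × 10³ MeV³ = 7.26 × 10⁻⁶ GeV³.
Result: 7.26 × 10⁻⁶ × 1.31 × 10⁴⁷ = 9.51 × 10⁴¹ m⁻³.

9.51 × 10⁴¹ m⁻³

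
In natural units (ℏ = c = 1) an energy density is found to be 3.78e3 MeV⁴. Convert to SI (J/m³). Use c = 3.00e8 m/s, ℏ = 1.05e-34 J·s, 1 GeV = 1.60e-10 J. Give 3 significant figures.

[E]/[L]³ = [E]⁴/(ℏc)³; restore (ℏc)⁻³.
1 GeV⁴ → 1/(ℏc)³ × (1 GeV in J)⁴ = 2.10e37 J/m³.
Convert the energy scale: 3.78e3 MeV⁴ = 3.78e-9 GeV⁴.
Result: 3.78e-9 × 2.10e37 = 7.93e28 J/m³.

7.93e28 J/m³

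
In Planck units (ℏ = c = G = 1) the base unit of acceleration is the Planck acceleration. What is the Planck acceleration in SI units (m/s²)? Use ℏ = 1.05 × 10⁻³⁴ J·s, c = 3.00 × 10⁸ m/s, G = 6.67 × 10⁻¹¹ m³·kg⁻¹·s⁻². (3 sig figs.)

5.59 × 10⁵¹ m/s²

a_P = √(c⁷/(ℏG))
  = √(3.12 × 10¹⁰³)
  = 5.59 × 10⁵¹ m/s²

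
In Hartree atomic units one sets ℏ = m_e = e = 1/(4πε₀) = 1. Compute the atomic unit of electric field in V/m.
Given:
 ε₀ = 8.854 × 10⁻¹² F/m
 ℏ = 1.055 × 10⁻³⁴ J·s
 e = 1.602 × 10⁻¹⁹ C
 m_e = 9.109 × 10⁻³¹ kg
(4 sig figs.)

5.131 × 10¹¹ V/m

E_au = E_h/(e a₀) = m_e²e⁵/((4πε₀)³ℏ⁴)
E_h = 4.354 × 10⁻¹⁸ J
a₀ = 5.297 × 10⁻¹¹ m
E_h/(e·a₀) = 5.131 × 10¹¹ V/m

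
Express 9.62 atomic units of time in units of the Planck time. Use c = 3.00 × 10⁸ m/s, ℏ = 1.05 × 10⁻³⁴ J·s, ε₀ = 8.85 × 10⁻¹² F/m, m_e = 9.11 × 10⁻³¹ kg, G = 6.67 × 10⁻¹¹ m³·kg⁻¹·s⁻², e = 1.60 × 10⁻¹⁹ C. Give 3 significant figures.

4.30 × 10²⁷

atomic unit of time: τ_au = (4πε₀)²ℏ³/(m_e e⁴) = 2.40 × 10⁻¹⁷ s
Planck time: t_P = √(ℏG/c⁵) = 5.37 × 10⁻⁴⁴ s
9.62 × 2.40 × 10⁻¹⁷ / 5.37 × 10⁻⁴⁴ = 4.30 × 10²⁷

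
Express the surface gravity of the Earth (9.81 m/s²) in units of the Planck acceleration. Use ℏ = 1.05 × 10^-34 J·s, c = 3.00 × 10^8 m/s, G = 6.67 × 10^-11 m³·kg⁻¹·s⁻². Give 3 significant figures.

1.76 × 10^-51

Planck acceleration: a_P = √(c⁷/(ℏG)) = 5.59 × 10^51 m/s².
9.81 / 5.59 × 10^51 = 1.76 × 10^-51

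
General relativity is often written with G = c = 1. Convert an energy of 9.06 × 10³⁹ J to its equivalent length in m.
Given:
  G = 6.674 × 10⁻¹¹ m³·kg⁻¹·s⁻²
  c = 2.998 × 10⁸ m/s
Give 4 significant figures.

Energy → length via G/c⁴.
9.06 × 10³⁹ J × (G/c⁴) = 7.485 × 10⁻⁵ m

7.485 × 10⁻⁵ m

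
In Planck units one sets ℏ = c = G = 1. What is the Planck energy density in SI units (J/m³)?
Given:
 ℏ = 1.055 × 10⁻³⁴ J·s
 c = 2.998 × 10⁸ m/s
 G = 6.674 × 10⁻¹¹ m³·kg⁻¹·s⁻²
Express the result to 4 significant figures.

u_P = c⁷/(ℏG²)
  = 2.177 × 10⁵⁹ / 4.699 × 10⁻⁵⁵
  = 4.632 × 10¹¹³ J/m³

4.632 × 10¹¹³ J/m³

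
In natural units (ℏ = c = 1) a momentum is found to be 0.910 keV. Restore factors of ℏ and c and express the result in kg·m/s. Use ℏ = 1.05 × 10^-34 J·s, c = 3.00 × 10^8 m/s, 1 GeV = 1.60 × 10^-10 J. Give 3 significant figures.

Momentum is [E]/c; divide by c.
1 GeV → 1/c × (1 GeV in J) = 5.33 × 10^-19 kg·m/s.
Convert the energy scale: 0.910 keV = 9.10 × 10^-7 GeV.
Result: 9.10 × 10^-7 × 5.33 × 10^-19 = 4.85 × 10^-25 kg·m/s.

4.85 × 10^-25 kg·m/s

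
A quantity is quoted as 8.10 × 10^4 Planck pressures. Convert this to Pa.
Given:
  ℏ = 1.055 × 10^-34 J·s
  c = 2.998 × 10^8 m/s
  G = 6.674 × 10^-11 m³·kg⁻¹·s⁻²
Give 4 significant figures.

One Planck pressure: p_P = c⁷/(ℏG²) = 4.632 × 10^113 Pa.
8.10 × 10^4 × 4.632 × 10^113 Pa = 3.752 × 10^118 Pa

3.752 × 10^118 Pa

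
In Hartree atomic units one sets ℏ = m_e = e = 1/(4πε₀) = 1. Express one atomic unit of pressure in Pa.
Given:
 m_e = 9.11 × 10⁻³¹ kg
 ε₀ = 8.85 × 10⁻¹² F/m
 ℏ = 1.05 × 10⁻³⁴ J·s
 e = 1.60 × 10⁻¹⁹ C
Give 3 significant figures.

P_au = E_h/a₀³ = m_e⁴e¹⁰/((4πε₀)⁵ℏ⁸)
E_h = 4.38 × 10⁻¹⁸ J
a₀ = 5.26 × 10⁻¹¹ m
E_h/a₀³ = 3.01 × 10¹³ Pa

3.01 × 10¹³ Pa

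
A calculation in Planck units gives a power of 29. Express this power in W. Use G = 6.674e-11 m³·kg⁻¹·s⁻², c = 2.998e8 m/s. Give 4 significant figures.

One Planck power: P_P = c⁵/G = 3.629e52 W.
29 × 3.629e52 W = 1.052e54 W

1.052e54 W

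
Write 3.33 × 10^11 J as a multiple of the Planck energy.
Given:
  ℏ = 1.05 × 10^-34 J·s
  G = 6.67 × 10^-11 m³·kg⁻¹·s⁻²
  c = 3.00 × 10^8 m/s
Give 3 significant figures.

Planck energy: E_P = √(ℏc⁵/G) = 1.96 × 10^9 J.
3.33 × 10^11 / 1.96 × 10^9 = 170

170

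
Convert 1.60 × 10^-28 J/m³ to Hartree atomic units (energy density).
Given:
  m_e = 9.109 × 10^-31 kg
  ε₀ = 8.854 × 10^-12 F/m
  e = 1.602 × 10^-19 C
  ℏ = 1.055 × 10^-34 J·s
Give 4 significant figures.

atomic unit of energy density: u_au = E_h/a₀³ = m_e⁴e¹⁰/((4πε₀)⁵ℏ⁸) = 2.929 × 10^13 J/m³.
1.60 × 10^-28 / 2.929 × 10^13 = 5.462 × 10^-42

5.462 × 10^-42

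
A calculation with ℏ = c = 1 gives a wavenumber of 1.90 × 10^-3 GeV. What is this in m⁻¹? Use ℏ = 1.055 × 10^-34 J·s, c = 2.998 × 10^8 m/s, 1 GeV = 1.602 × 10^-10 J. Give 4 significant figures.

9.623 × 10^12 m⁻¹

Inverse length is [E]/(ℏc).
1 GeV → 1/(ℏc) × (1 GeV in J) = 5.065 × 10^15 m⁻¹.
Result: 1.90 × 10^-3 × 5.065 × 10^15 = 9.623 × 10^12 m⁻¹.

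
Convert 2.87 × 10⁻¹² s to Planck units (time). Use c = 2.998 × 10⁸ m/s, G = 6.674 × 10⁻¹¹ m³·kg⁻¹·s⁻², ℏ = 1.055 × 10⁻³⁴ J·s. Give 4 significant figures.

Planck time: t_P = √(ℏG/c⁵) = 5.392 × 10⁻⁴⁴ s.
2.87 × 10⁻¹² / 5.392 × 10⁻⁴⁴ = 5.323 × 10³¹

5.323 × 10³¹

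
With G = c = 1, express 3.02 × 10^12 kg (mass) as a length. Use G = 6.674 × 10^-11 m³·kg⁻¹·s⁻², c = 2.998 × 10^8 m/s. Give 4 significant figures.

In G = c = 1 units mass has dimensions of length; the conversion factor is G/c².
3.02 × 10^12 kg × (G/c²) = 2.242 × 10^-15 m

2.242 × 10^-15 m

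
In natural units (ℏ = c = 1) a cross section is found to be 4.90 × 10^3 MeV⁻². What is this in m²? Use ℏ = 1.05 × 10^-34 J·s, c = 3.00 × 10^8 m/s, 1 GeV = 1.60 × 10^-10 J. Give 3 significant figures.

1.90 × 10^-22 m²

Area is [L]² = [E]⁻²·(ℏc)²; restore (ℏc)².
1 GeV⁻² → (ℏc)² × (1 GeV in J)⁻² = 3.88 × 10^-32 m².
Convert the energy scale: 4.90 × 10^3 MeV⁻² = 4.90 × 10^9 GeV⁻².
Result: 4.90 × 10^9 × 3.88 × 10^-32 = 1.90 × 10^-22 m².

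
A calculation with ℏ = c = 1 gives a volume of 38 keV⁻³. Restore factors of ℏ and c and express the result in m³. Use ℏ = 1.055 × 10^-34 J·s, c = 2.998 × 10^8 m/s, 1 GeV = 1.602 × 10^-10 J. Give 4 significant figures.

2.924 × 10^-28 m³

Volume is [L]³ = [E]⁻³·(ℏc)³.
1 GeV⁻³ → (ℏc)³ × (1 GeV in J)⁻³ = 7.696 × 10^-48 m³.
Convert the energy scale: 38 keV⁻³ = 3.80 × 10^19 GeV⁻³.
Result: 3.80 × 10^19 × 7.696 × 10^-48 = 2.924 × 10^-28 m³.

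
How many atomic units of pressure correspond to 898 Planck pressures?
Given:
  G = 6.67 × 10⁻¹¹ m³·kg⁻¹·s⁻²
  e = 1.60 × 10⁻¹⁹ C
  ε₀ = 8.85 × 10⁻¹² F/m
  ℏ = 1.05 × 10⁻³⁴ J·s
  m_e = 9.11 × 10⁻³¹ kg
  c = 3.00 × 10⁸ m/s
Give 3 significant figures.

Planck pressure: p_P = c⁷/(ℏG²) = 4.68 × 10¹¹³ Pa
atomic unit of pressure: P_au = E_h/a₀³ = m_e⁴e¹⁰/((4πε₀)⁵ℏ⁸) = 3.01 × 10¹³ Pa
898 × 4.68 × 10¹¹³ / 3.01 × 10¹³ = 1.40 × 10¹⁰³

1.40 × 10¹⁰³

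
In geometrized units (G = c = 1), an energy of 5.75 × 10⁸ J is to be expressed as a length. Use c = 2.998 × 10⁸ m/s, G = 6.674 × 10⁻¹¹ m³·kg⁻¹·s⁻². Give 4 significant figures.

4.750 × 10⁻³⁶ m

Energy → length via G/c⁴.
5.75 × 10⁸ J × (G/c⁴) = 4.750 × 10⁻³⁶ m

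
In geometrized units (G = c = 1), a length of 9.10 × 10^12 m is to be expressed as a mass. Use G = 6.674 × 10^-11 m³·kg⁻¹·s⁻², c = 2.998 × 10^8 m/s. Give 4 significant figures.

1.226 × 10^40 kg

Length → mass via c²/G.
9.10 × 10^12 m × (c²/G) = 1.226 × 10^40 kg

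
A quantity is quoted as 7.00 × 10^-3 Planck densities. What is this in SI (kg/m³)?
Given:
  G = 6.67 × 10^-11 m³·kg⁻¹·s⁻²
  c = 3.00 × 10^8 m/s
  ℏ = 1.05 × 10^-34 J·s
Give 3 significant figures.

One Planck density: ρ_P = c⁵/(ℏG²) = 5.20 × 10^96 kg/m³.
7.00 × 10^-3 × 5.20 × 10^96 kg/m³ = 3.64 × 10^94 kg/m³

3.64 × 10^94 kg/m³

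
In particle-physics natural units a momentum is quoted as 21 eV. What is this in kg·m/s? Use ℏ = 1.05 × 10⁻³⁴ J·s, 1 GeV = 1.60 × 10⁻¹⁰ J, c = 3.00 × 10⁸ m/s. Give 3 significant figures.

Momentum is [E]/c; divide by c.
1 GeV → 1/c × (1 GeV in J) = 5.33 × 10⁻¹⁹ kg·m/s.
Convert the energy scale: 21 eV = 2.10 × 10⁻⁸ GeV.
Result: 2.10 × 10⁻⁸ × 5.33 × 10⁻¹⁹ = 1.12 × 10⁻²⁶ kg·m/s.

1.12 × 10⁻²⁶ kg·m/s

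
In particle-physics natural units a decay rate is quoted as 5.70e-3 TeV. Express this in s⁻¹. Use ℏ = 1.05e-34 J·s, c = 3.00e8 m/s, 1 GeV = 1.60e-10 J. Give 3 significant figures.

A rate is [E]/ℏ; divide by ℏ.
1 GeV → 1/ℏ × (1 GeV in J) = 1.52e24 s⁻¹.
Convert the energy scale: 5.70e-3 TeV = 5.70 GeV.
Result: 5.70 × 1.52e24 = 8.69e24 s⁻¹.

8.69e24 s⁻¹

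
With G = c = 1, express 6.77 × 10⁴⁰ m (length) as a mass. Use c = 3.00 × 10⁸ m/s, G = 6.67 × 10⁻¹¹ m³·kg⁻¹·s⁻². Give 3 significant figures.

9.13 × 10⁶⁷ kg

Length → mass via c²/G.
6.77 × 10⁴⁰ m × (c²/G) = 9.13 × 10⁶⁷ kg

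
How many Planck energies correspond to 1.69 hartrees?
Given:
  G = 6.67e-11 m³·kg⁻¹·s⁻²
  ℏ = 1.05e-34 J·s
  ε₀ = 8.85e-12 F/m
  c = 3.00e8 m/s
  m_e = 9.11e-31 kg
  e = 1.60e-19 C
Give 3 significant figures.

3.78e-27

hartree: E_h = m_e e⁴/(4πε₀ℏ)² = 4.38e-18 J
Planck energy: E_P = √(ℏc⁵/G) = 1.96e9 J
1.69 × 4.38e-18 / 1.96e9 = 3.78e-27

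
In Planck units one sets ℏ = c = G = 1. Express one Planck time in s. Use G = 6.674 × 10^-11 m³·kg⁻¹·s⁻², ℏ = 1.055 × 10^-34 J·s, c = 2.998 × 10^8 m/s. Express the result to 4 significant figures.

t_P = √(ℏG/c⁵)
  = √(2.907 × 10^-87)
  = 5.392 × 10^-44 s

5.392 × 10^-44 s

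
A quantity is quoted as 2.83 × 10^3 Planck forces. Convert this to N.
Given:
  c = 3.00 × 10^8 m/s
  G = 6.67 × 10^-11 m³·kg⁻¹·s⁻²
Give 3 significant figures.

One Planck force: F_P = c⁴/G = 1.21 × 10^44 N.
2.83 × 10^3 × 1.21 × 10^44 N = 3.44 × 10^47 N

3.44 × 10^47 N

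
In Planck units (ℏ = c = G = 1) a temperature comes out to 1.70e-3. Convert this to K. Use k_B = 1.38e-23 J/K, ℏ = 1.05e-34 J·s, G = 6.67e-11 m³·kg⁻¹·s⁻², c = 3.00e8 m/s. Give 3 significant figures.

One Planck temperature: T_P = √(ℏc⁵/G) / k_B = 1.42e32 K.
1.70e-3 × 1.42e32 K = 2.41e29 K

2.41e29 K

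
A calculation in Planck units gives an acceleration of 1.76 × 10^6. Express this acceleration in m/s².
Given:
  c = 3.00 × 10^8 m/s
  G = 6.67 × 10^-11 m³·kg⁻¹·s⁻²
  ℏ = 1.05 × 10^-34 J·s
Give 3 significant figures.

One Planck acceleration: a_P = √(c⁷/(ℏG)) = 5.59 × 10^51 m/s².
1.76 × 10^6 × 5.59 × 10^51 m/s² = 9.84 × 10^57 m/s²

9.84 × 10^57 m/s²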